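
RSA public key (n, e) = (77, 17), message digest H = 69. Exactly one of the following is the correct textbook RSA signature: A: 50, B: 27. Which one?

B

Candidate A: 50^17 mod 77 = 8
Candidate B: 27^17 mod 77 = 69
  → matches H = 69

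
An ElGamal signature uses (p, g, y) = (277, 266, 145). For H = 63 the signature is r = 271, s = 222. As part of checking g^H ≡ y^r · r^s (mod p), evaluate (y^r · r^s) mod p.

269

Squares mod 277: 145^1≡145, 145^2≡250, 145^4≡175, 145^8≡155, 145^16≡203, 145^32≡213, 145^64≡218, 145^128≡157, 145^256≡273
271 = 256 + 8 + 4 + 2 + 1, so 145^271 ≡ 273·155·175·250·145 ≡ 216 (mod 277)
Squares mod 277: 271^1≡271, 271^2≡36, 271^4≡188, 271^8≡165, 271^16≡79, 271^32≡147, 271^64≡3, 271^128≡9
222 = 128 + 64 + 16 + 8 + 4 + 2, so 271^222 ≡ 9·3·79·165·188·36 ≡ 41 (mod 277)
y^r · r^s ≡ 216·41 = 8856 ≡ 269 (mod 277)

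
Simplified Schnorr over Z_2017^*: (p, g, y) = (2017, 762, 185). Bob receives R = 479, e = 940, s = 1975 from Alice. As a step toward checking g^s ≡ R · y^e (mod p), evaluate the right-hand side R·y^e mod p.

105

185^2 = 34225 ≡ 1953
185^4 ≡ 1953^2 = 3814209 ≡ 62
185^8 ≡ 62^2 = 3844 ≡ 1827
185^16 ≡ 1827^2 = 3337929 ≡ 1811
185^32 ≡ 1811^2 = 3279721 ≡ 79
185^64 ≡ 79^2 = 6241 ≡ 190
185^128 ≡ 190^2 = 36100 ≡ 1811
185^256 ≡ 1811^2 = 3279721 ≡ 79
185^512 ≡ 79^2 = 6241 ≡ 190
940 = 512 + 256 + 128 + 32 + 8 + 4, so 185^940 ≡ 190·79·1811·79·1827·62 ≡ 1234 (mod 2017)
R · y^e ≡ 479·1234 = 591086 ≡ 105 (mod 2017)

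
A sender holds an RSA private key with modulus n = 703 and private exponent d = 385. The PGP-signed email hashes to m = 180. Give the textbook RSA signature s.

m^385 mod 703 = 536

536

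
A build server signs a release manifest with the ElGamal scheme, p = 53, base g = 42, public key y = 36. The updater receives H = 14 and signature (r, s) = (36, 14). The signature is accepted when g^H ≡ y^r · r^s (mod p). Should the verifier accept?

accept

Left side g^H mod p:
42^2 = 1764 ≡ 15
42^4 ≡ 15^2 = 225 ≡ 13
42^8 ≡ 13^2 = 169 ≡ 10
14 = 8 + 4 + 2, so 42^14 ≡ 10·13·15 ≡ 42 (mod 53)
Right side y^r · r^s mod p:
36^2 = 1296 ≡ 24
36^4 ≡ 24^2 = 576 ≡ 46
36^8 ≡ 46^2 = 2116 ≡ 49
36^16 ≡ 49^2 = 2401 ≡ 16
36^32 ≡ 16^2 = 256 ≡ 44
36 = 32 + 4, so 36^36 ≡ 44·46 ≡ 10 (mod 53)
36^2 = 1296 ≡ 24
36^4 ≡ 24^2 = 576 ≡ 46
36^8 ≡ 46^2 = 2116 ≡ 49
14 = 8 + 4 + 2, so 36^14 ≡ 49·46·24 ≡ 36 (mod 53)
10·36 = 360 ≡ 42 (mod 53)
42 ≡ 42 (mod 53), so the signature is genuine.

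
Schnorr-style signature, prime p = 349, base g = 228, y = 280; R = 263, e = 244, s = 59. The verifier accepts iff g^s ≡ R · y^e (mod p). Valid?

no

g^s mod p:
228^2 = 51984 ≡ 332
228^4 ≡ 332^2 = 110224 ≡ 289
228^8 ≡ 289^2 = 83521 ≡ 110
228^16 ≡ 110^2 = 12100 ≡ 234
228^32 ≡ 234^2 = 54756 ≡ 312
59 = 32 + 16 + 8 + 2 + 1, so 228^59 ≡ 312·234·110·332·228 ≡ 228 (mod 349)
R · y^e mod p:
280^2 = 78400 ≡ 224
280^4 ≡ 224^2 = 50176 ≡ 269
280^8 ≡ 269^2 = 72361 ≡ 118
280^16 ≡ 118^2 = 13924 ≡ 313
280^32 ≡ 313^2 = 97969 ≡ 249
280^64 ≡ 249^2 = 62001 ≡ 228
280^128 ≡ 228^2 = 51984 ≡ 332
244 = 128 + 64 + 32 + 16 + 4, so 280^244 ≡ 332·228·249·313·269 ≡ 332 (mod 349)
263·332 = 87316 ≡ 66 (mod 349)
228 ≠ 66; the check fails.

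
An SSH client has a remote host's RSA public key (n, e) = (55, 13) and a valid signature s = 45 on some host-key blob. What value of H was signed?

45

s^2 ≡ 45^2 = 2025 ≡ 45
s^4 ≡ 45^2 = 2025 ≡ 45
s^8 ≡ 45^2 = 2025 ≡ 45
13 = 8 + 4 + 1, so s^13 ≡ 45·45·45 ≡ 45 (mod 55)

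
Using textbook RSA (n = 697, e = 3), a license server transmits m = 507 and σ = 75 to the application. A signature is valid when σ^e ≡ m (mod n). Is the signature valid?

invalid

Squares mod 697: σ^1≡75, σ^2≡49
3 = 2 + 1, so σ^3 ≡ 49·75 ≡ 190 (mod 697)
σ^3 mod 697 = 190, but m = 507.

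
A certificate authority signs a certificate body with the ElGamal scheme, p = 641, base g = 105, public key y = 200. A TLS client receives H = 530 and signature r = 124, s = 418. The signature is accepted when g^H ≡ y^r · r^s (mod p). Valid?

yes

Left side g^H mod p:
Squares mod 641: 105^1≡105, 105^2≡128, 105^4≡359, 105^8≡40, 105^16≡318, 105^32≡487, 105^64≡640, 105^128≡1, 105^256≡1, 105^512≡1
530 = 512 + 16 + 2, so 105^530 ≡ 1·318·128 ≡ 321 (mod 641)
Right side y^r · r^s mod p:
Squares mod 641: 200^1≡200, 200^2≡258, 200^4≡541, 200^8≡385, 200^16≡154, 200^32≡640, 200^64≡1
124 = 64 + 32 + 16 + 8 + 4, so 200^124 ≡ 1·640·154·385·541 ≡ 391 (mod 641)
Squares mod 641: 124^1≡124, 124^2≡633, 124^4≡64, 124^8≡250, 124^16≡323, 124^32≡487, 124^64≡640, 124^128≡1, 124^256≡1
418 = 256 + 128 + 32 + 2, so 124^418 ≡ 1·1·487·633 ≡ 591 (mod 641)
391·591 = 231081 ≡ 321 (mod 641)
321 ≡ 321 (mod 641), so the signature is genuine.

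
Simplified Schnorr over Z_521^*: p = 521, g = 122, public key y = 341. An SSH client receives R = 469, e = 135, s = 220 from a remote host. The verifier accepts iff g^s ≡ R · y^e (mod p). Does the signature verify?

g^s mod p:
122^2 = 14884 ≡ 296
122^4 ≡ 296^2 = 87616 ≡ 88
122^8 ≡ 88^2 = 7744 ≡ 450
122^16 ≡ 450^2 = 202500 ≡ 352
122^32 ≡ 352^2 = 123904 ≡ 427
122^64 ≡ 427^2 = 182329 ≡ 500
122^128 ≡ 500^2 = 250000 ≡ 441
220 = 128 + 64 + 16 + 8 + 4, so 122^220 ≡ 441·500·352·450·88 ≡ 100 (mod 521)
R · y^e mod p:
341^2 = 116281 ≡ 98
341^4 ≡ 98^2 = 9604 ≡ 226
341^8 ≡ 226^2 = 51076 ≡ 18
341^16 ≡ 18^2 = 324
341^32 ≡ 324^2 = 104976 ≡ 255
341^64 ≡ 255^2 = 65025 ≡ 421
341^128 ≡ 421^2 = 177241 ≡ 101
135 = 128 + 4 + 2 + 1, so 341^135 ≡ 101·226·98·341 ≡ 42 (mod 521)
469·42 = 19698 ≡ 421 (mod 521)
100 ≠ 421; the check fails.

does not verify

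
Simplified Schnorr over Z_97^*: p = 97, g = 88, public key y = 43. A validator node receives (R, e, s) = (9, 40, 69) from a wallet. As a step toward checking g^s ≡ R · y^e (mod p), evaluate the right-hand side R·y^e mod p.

43^2 = 1849 ≡ 6
43^4 ≡ 6^2 = 36
43^8 ≡ 36^2 = 1296 ≡ 35
43^16 ≡ 35^2 = 1225 ≡ 61
43^32 ≡ 61^2 = 3721 ≡ 35
40 = 32 + 8, so 43^40 ≡ 35·35 ≡ 61 (mod 97)
R · y^e ≡ 9·61 = 549 ≡ 64 (mod 97)

64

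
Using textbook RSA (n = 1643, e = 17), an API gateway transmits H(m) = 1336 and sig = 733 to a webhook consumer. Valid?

sig^2 ≡ 733^2 = 537289 ≡ 28
sig^4 ≡ 28^2 = 784
sig^8 ≡ 784^2 = 614656 ≡ 174
sig^16 ≡ 174^2 = 30276 ≡ 702
17 = 16 + 1, so sig^17 ≡ 702·733 ≡ 307 (mod 1643)
307 ≠ 1336, so verification fails.

no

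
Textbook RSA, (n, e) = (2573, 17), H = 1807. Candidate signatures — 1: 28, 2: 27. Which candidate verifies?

1

Candidate 1: 28^2 = 784; 28^4 ≡ 784^2 = 614656 ≡ 2282; 28^8 ≡ 2282^2 = 5207524 ≡ 2345; 28^16 ≡ 2345^2 = 5499025 ≡ 524; 17 = 16 + 1, so 28^17 ≡ 524·28 ≡ 1807 (mod 2573)
  → matches H = 1807
Candidate 2: 27^2 = 729; 27^4 ≡ 729^2 = 531441 ≡ 1403; 27^8 ≡ 1403^2 = 1968409 ≡ 64; 27^16 ≡ 64^2 = 4096 ≡ 1523; 17 = 16 + 1, so 27^17 ≡ 1523·27 ≡ 2526 (mod 2573)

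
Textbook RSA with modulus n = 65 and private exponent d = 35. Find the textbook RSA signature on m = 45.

50

m^2 ≡ 45^2 = 2025 ≡ 10
m^4 ≡ 10^2 = 100 ≡ 35
m^8 ≡ 35^2 = 1225 ≡ 55
m^16 ≡ 55^2 = 3025 ≡ 35
m^32 ≡ 35^2 = 1225 ≡ 55
35 = 32 + 2 + 1, so m^35 ≡ 55·10·45 ≡ 50 (mod 65)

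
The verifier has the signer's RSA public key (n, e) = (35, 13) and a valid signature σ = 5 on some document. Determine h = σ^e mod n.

Squares mod 35: σ^1≡5, σ^2≡25, σ^4≡30, σ^8≡25
13 = 8 + 4 + 1, so σ^13 ≡ 25·30·5 ≡ 5 (mod 35)

5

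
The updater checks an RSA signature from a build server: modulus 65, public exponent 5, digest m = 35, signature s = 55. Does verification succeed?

s^5 mod 65 = 35
s^5 mod 65 = 35 matches m.

passes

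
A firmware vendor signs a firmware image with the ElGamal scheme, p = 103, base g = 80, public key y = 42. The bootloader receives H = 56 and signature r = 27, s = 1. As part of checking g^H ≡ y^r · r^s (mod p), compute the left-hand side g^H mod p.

79

80^2 = 6400 ≡ 14
80^4 ≡ 14^2 = 196 ≡ 93
80^8 ≡ 93^2 = 8649 ≡ 100
80^16 ≡ 100^2 = 10000 ≡ 9
80^32 ≡ 9^2 = 81
56 = 32 + 16 + 8, so 80^56 ≡ 81·9·100 ≡ 79 (mod 103)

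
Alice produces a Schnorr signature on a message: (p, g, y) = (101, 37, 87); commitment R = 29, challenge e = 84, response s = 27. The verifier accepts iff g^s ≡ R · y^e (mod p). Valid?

no

g^s mod p:
37^2 = 1369 ≡ 56
37^4 ≡ 56^2 = 3136 ≡ 5
37^8 ≡ 5^2 = 25
37^16 ≡ 25^2 = 625 ≡ 19
27 = 16 + 8 + 2 + 1, so 37^27 ≡ 19·25·56·37 ≡ 56 (mod 101)
R · y^e mod p:
87^2 = 7569 ≡ 95
87^4 ≡ 95^2 = 9025 ≡ 36
87^8 ≡ 36^2 = 1296 ≡ 84
87^16 ≡ 84^2 = 7056 ≡ 87
87^32 ≡ 87^2 = 7569 ≡ 95
87^64 ≡ 95^2 = 9025 ≡ 36
84 = 64 + 16 + 4, so 87^84 ≡ 36·87·36 ≡ 36 (mod 101)
29·36 = 1044 ≡ 34 (mod 101)
56 ≠ 34; the check fails.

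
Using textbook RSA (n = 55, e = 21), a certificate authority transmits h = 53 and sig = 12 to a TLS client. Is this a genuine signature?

Squares mod 55: sig^1≡12, sig^2≡34, sig^4≡1, sig^8≡1, sig^16≡1
21 = 16 + 4 + 1, so sig^21 ≡ 1·1·12 ≡ 12 (mod 55)
12 ≠ 53, so verification fails.

forged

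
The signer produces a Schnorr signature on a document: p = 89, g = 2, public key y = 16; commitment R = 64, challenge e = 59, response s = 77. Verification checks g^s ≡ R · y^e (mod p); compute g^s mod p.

2^77 mod 89 = 1

1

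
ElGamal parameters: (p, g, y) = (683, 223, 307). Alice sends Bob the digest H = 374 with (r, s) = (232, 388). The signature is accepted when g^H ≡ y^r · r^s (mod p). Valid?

Left side g^H mod p:
Squares mod 683: 223^1≡223, 223^2≡553, 223^4≡508, 223^8≡573, 223^16≡489, 223^32≡71, 223^64≡260, 223^128≡666, 223^256≡289
374 = 256 + 64 + 32 + 16 + 4 + 2, so 223^374 ≡ 289·260·71·489·508·553 ≡ 559 (mod 683)
Right side y^r · r^s mod p:
Squares mod 683: 307^1≡307, 307^2≡678, 307^4≡25, 307^8≡625, 307^16≡632, 307^32≡552, 307^64≡86, 307^128≡566
232 = 128 + 64 + 32 + 8, so 307^232 ≡ 566·86·552·625 ≡ 529 (mod 683)
Squares mod 683: 232^1≡232, 232^2≡550, 232^4≡614, 232^8≡663, 232^16≡400, 232^32≡178, 232^64≡266, 232^128≡407, 232^256≡363
388 = 256 + 128 + 4, so 232^388 ≡ 363·407·614 ≡ 329 (mod 683)
529·329 = 174041 ≡ 559 (mod 683)
559 ≡ 559 (mod 683), so the signature is genuine.

yes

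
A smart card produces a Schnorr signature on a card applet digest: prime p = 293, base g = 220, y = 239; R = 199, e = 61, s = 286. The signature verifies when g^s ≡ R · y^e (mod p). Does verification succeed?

g^s mod p:
Squares mod 293: 220^1≡220, 220^2≡55, 220^4≡95, 220^8≡235, 220^16≡141, 220^32≡250, 220^64≡91, 220^128≡77, 220^256≡69
286 = 256 + 16 + 8 + 4 + 2, so 220^286 ≡ 69·141·235·95·55 ≡ 287 (mod 293)
R · y^e mod p:
Squares mod 293: 239^1≡239, 239^2≡279, 239^4≡196, 239^8≡33, 239^16≡210, 239^32≡150
61 = 32 + 16 + 8 + 4 + 1, so 239^61 ≡ 150·210·33·196·239 ≡ 253 (mod 293)
199·253 = 50347 ≡ 244 (mod 293)
287 ≠ 244; the check fails.

fails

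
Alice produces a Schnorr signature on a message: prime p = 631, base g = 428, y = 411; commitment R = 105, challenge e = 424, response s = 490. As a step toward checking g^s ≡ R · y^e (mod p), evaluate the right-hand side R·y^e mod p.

411^2 = 168921 ≡ 444
411^4 ≡ 444^2 = 197136 ≡ 264
411^8 ≡ 264^2 = 69696 ≡ 286
411^16 ≡ 286^2 = 81796 ≡ 397
411^32 ≡ 397^2 = 157609 ≡ 490
411^64 ≡ 490^2 = 240100 ≡ 320
411^128 ≡ 320^2 = 102400 ≡ 178
411^256 ≡ 178^2 = 31684 ≡ 134
424 = 256 + 128 + 32 + 8, so 411^424 ≡ 134·178·490·286 ≡ 264 (mod 631)
R · y^e ≡ 105·264 = 27720 ≡ 587 (mod 631)

587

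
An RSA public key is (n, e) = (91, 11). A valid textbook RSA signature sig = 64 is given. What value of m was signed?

Squares mod 91: sig^1≡64, sig^2≡1, sig^4≡1, sig^8≡1
11 = 8 + 2 + 1, so sig^11 ≡ 1·1·64 ≡ 64 (mod 91)

64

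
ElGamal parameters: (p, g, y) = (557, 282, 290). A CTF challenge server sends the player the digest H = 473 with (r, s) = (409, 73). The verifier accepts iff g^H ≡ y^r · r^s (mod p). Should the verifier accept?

Left side g^H mod p:
282^2 = 79524 ≡ 430
282^4 ≡ 430^2 = 184900 ≡ 533
282^8 ≡ 533^2 = 284089 ≡ 19
282^16 ≡ 19^2 = 361
282^32 ≡ 361^2 = 130321 ≡ 540
282^64 ≡ 540^2 = 291600 ≡ 289
282^128 ≡ 289^2 = 83521 ≡ 528
282^256 ≡ 528^2 = 278784 ≡ 284
473 = 256 + 128 + 64 + 16 + 8 + 1, so 282^473 ≡ 284·528·289·361·19·282 ≡ 140 (mod 557)
Right side y^r · r^s mod p:
290^2 = 84100 ≡ 550
290^4 ≡ 550^2 = 302500 ≡ 49
290^8 ≡ 49^2 = 2401 ≡ 173
290^16 ≡ 173^2 = 29929 ≡ 408
290^32 ≡ 408^2 = 166464 ≡ 478
290^64 ≡ 478^2 = 228484 ≡ 114
290^128 ≡ 114^2 = 12996 ≡ 185
290^256 ≡ 185^2 = 34225 ≡ 248
409 = 256 + 128 + 16 + 8 + 1, so 290^409 ≡ 248·185·408·173·290 ≡ 425 (mod 557)
409^2 = 167281 ≡ 181
409^4 ≡ 181^2 = 32761 ≡ 455
409^8 ≡ 455^2 = 207025 ≡ 378
409^16 ≡ 378^2 = 142884 ≡ 292
409^32 ≡ 292^2 = 85264 ≡ 43
409^64 ≡ 43^2 = 1849 ≡ 178
73 = 64 + 8 + 1, so 409^73 ≡ 178·378·409 ≡ 14 (mod 557)
425·14 = 5950 ≡ 380 (mod 557)
140 ≠ 380, so verification fails.

reject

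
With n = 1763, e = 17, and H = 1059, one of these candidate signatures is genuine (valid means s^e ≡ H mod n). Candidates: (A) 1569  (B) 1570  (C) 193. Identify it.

Candidate A: Squares mod 1763: 1569^1≡1569, 1569^2≡613, 1569^4≡250, 1569^8≡795, 1569^16≡871; 17 = 16 + 1, so 1569^17 ≡ 871·1569 ≡ 274 (mod 1763)
Candidate B: Squares mod 1763: 1570^1≡1570, 1570^2≡226, 1570^4≡1712, 1570^8≡838, 1570^16≡570; 17 = 16 + 1, so 1570^17 ≡ 570·1570 ≡ 1059 (mod 1763)
  → matches H = 1059
Candidate C: Squares mod 1763: 193^1≡193, 193^2≡226, 193^4≡1712, 193^8≡838, 193^16≡570; 17 = 16 + 1, so 193^17 ≡ 570·193 ≡ 704 (mod 1763)

B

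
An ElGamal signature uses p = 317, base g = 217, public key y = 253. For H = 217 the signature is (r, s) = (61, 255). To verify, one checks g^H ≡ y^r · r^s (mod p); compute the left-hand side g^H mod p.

92

Squares mod 317: 217^1≡217, 217^2≡173, 217^4≡131, 217^8≡43, 217^16≡264, 217^32≡273, 217^64≡34, 217^128≡205
217 = 128 + 64 + 16 + 8 + 1, so 217^217 ≡ 205·34·264·43·217 ≡ 92 (mod 317)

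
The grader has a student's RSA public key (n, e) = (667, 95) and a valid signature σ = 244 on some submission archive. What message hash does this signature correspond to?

249

σ^95 mod 667 = 249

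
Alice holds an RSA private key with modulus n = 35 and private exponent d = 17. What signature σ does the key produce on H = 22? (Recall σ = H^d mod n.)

22

Squares mod 35: H^1≡22, H^2≡29, H^4≡1, H^8≡1, H^16≡1
17 = 16 + 1, so H^17 ≡ 1·22 ≡ 22 (mod 35)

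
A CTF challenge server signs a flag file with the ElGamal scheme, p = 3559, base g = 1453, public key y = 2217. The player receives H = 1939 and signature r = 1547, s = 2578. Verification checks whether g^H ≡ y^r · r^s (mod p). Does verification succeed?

fails

Left side g^H mod p:
1453^2 = 2111209 ≡ 722
1453^4 ≡ 722^2 = 521284 ≡ 1670
1453^8 ≡ 1670^2 = 2788900 ≡ 2203
1453^16 ≡ 2203^2 = 4853209 ≡ 2292
1453^32 ≡ 2292^2 = 5253264 ≡ 180
1453^64 ≡ 180^2 = 32400 ≡ 369
1453^128 ≡ 369^2 = 136161 ≡ 919
1453^256 ≡ 919^2 = 844561 ≡ 1078
1453^512 ≡ 1078^2 = 1162084 ≡ 1850
1453^1024 ≡ 1850^2 = 3422500 ≡ 2301
1939 = 1024 + 512 + 256 + 128 + 16 + 2 + 1, so 1453^1939 ≡ 2301·1850·1078·919·2292·722·1453 ≡ 1853 (mod 3559)
Right side y^r · r^s mod p:
2217^2 = 4915089 ≡ 110
2217^4 ≡ 110^2 = 12100 ≡ 1423
2217^8 ≡ 1423^2 = 2024929 ≡ 3417
2217^16 ≡ 3417^2 = 11675889 ≡ 2369
2217^32 ≡ 2369^2 = 5612161 ≡ 3177
2217^64 ≡ 3177^2 = 10093329 ≡ 5
2217^128 ≡ 5^2 = 25
2217^256 ≡ 25^2 = 625
2217^512 ≡ 625^2 = 390625 ≡ 2694
2217^1024 ≡ 2694^2 = 7257636 ≡ 835
1547 = 1024 + 512 + 8 + 2 + 1, so 2217^1547 ≡ 835·2694·3417·110·2217 ≡ 1153 (mod 3559)
1547^2 = 2393209 ≡ 1561
1547^4 ≡ 1561^2 = 2436721 ≡ 2365
1547^8 ≡ 2365^2 = 5593225 ≡ 2036
1547^16 ≡ 2036^2 = 4145296 ≡ 2620
1547^32 ≡ 2620^2 = 6864400 ≡ 2648
1547^64 ≡ 2648^2 = 7011904 ≡ 674
1547^128 ≡ 674^2 = 454276 ≡ 2283
1547^256 ≡ 2283^2 = 5212089 ≡ 1713
1547^512 ≡ 1713^2 = 2934369 ≡ 1753
1547^1024 ≡ 1753^2 = 3073009 ≡ 1592
1547^2048 ≡ 1592^2 = 2534464 ≡ 456
2578 = 2048 + 512 + 16 + 2, so 1547^2578 ≡ 456·1753·2620·1561 ≡ 3087 (mod 3559)
1153·3087 = 3559311 ≡ 311 (mod 3559)
1853 ≠ 311, so verification fails.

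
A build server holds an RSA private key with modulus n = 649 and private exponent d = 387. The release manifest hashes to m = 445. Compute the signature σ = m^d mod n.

m^387 mod 649 = 410

410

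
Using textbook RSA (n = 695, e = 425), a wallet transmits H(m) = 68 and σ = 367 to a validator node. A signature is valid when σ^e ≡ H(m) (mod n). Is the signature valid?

invalid

Squares mod 695: σ^1≡367, σ^2≡554, σ^4≡421, σ^8≡16, σ^16≡256, σ^32≡206, σ^64≡41, σ^128≡291, σ^256≡586
425 = 256 + 128 + 32 + 8 + 1, so σ^425 ≡ 586·291·206·16·367 ≡ 627 (mod 695)
σ^425 mod 695 = 627, but H(m) = 68.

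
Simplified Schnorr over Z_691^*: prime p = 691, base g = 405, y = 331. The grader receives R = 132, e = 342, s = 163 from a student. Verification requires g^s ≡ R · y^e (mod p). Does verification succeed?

fails

g^s mod p:
405^2 = 164025 ≡ 258
405^4 ≡ 258^2 = 66564 ≡ 228
405^8 ≡ 228^2 = 51984 ≡ 159
405^16 ≡ 159^2 = 25281 ≡ 405
405^32 ≡ 405^2 = 164025 ≡ 258
405^64 ≡ 258^2 = 66564 ≡ 228
405^128 ≡ 228^2 = 51984 ≡ 159
163 = 128 + 32 + 2 + 1, so 405^163 ≡ 159·258·258·405 ≡ 383 (mod 691)
R · y^e mod p:
331^2 = 109561 ≡ 383
331^4 ≡ 383^2 = 146689 ≡ 197
331^8 ≡ 197^2 = 38809 ≡ 113
331^16 ≡ 113^2 = 12769 ≡ 331
331^32 ≡ 331^2 = 109561 ≡ 383
331^64 ≡ 383^2 = 146689 ≡ 197
331^128 ≡ 197^2 = 38809 ≡ 113
331^256 ≡ 113^2 = 12769 ≡ 331
342 = 256 + 64 + 16 + 4 + 2, so 331^342 ≡ 331·197·331·197·383 ≡ 149 (mod 691)
132·149 = 19668 ≡ 320 (mod 691)
383 ≠ 320; the check fails.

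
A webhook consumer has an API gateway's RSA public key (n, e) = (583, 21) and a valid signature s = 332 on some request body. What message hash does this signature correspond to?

s^2 ≡ 332^2 = 110224 ≡ 37
s^4 ≡ 37^2 = 1369 ≡ 203
s^8 ≡ 203^2 = 41209 ≡ 399
s^16 ≡ 399^2 = 159201 ≡ 42
21 = 16 + 4 + 1, so s^21 ≡ 42·203·332 ≡ 167 (mod 583)

167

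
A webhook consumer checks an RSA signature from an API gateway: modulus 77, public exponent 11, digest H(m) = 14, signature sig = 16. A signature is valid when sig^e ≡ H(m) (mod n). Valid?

sig^2 ≡ 16^2 = 256 ≡ 25
sig^4 ≡ 25^2 = 625 ≡ 9
sig^8 ≡ 9^2 = 81 ≡ 4
11 = 8 + 2 + 1, so sig^11 ≡ 4·25·16 ≡ 60 (mod 77)
The recovered value 60 does not match the digest 14.

no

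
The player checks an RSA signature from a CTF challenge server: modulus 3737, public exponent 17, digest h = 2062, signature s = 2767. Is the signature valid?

invalid

s^2 ≡ 2767^2 = 7656289 ≡ 2913
s^4 ≡ 2913^2 = 8485569 ≡ 2579
s^8 ≡ 2579^2 = 6651241 ≡ 3118
s^16 ≡ 3118^2 = 9721924 ≡ 1987
17 = 16 + 1, so s^17 ≡ 1987·2767 ≡ 902 (mod 3737)
902 ≠ 2062, so verification fails.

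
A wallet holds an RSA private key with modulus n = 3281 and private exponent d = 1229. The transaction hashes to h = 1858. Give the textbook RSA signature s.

2247

h^2 ≡ 1858^2 = 3452164 ≡ 552
h^4 ≡ 552^2 = 304704 ≡ 2852
h^8 ≡ 2852^2 = 8133904 ≡ 305
h^16 ≡ 305^2 = 93025 ≡ 1157
h^32 ≡ 1157^2 = 1338649 ≡ 1
h^64 ≡ 1^2 = 1
h^128 ≡ 1^2 = 1
h^256 ≡ 1^2 = 1
h^512 ≡ 1^2 = 1
h^1024 ≡ 1^2 = 1
1229 = 1024 + 128 + 64 + 8 + 4 + 1, so h^1229 ≡ 1·1·1·305·2852·1858 ≡ 2247 (mod 3281)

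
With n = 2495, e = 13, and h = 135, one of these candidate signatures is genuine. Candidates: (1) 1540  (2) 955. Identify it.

2

Candidate 1: 1540^2 = 2371600 ≡ 1350; 1540^4 ≡ 1350^2 = 1822500 ≡ 1150; 1540^8 ≡ 1150^2 = 1322500 ≡ 150; 13 = 8 + 4 + 1, so 1540^13 ≡ 150·1150·1540 ≡ 2360 (mod 2495)
Candidate 2: 955^2 = 912025 ≡ 1350; 955^4 ≡ 1350^2 = 1822500 ≡ 1150; 955^8 ≡ 1150^2 = 1322500 ≡ 150; 13 = 8 + 4 + 1, so 955^13 ≡ 150·1150·955 ≡ 135 (mod 2495)
  → matches h = 135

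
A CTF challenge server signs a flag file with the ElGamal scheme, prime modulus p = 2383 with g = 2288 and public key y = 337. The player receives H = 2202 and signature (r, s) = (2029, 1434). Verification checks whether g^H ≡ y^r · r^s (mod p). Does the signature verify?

Left side g^H mod p:
Squares mod 2383: 2288^1≡2288, 2288^2≡1876, 2288^4≡2068, 2288^8≡1522, 2288^16≡208, 2288^32≡370, 2288^64≡1069, 2288^128≡1304, 2288^256≡1337, 2288^512≡319, 2288^1024≡1675, 2288^2048≡834
2202 = 2048 + 128 + 16 + 8 + 2, so 2288^2202 ≡ 834·1304·208·1522·1876 ≡ 2268 (mod 2383)
Right side y^r · r^s mod p:
Squares mod 2383: 337^1≡337, 337^2≡1568, 337^4≡1751, 337^8≡1463, 337^16≡435, 337^32≡968, 337^64≡505, 337^128≡44, 337^256≡1936, 337^512≡2020, 337^1024≡704
2029 = 1024 + 512 + 256 + 128 + 64 + 32 + 8 + 4 + 1, so 337^2029 ≡ 704·2020·1936·44·505·968·1463·1751·337 ≡ 299 (mod 2383)
Squares mod 2383: 2029^1≡2029, 2029^2≡1400, 2029^4≡1174, 2029^8≡902, 2029^16≡1001, 2029^32≡1141, 2029^64≡763, 2029^128≡717, 2029^256≡1744, 2029^512≡828, 2029^1024≡1663
1434 = 1024 + 256 + 128 + 16 + 8 + 2, so 2029^1434 ≡ 1663·1744·717·1001·902·1400 ≡ 2016 (mod 2383)
299·2016 = 602784 ≡ 2268 (mod 2383)
2268 ≡ 2268 (mod 2383), so the signature is genuine.

verifies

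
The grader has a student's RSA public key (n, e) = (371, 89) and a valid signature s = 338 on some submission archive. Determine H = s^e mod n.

200

s^2 ≡ 338^2 = 114244 ≡ 347
s^4 ≡ 347^2 = 120409 ≡ 205
s^8 ≡ 205^2 = 42025 ≡ 102
s^16 ≡ 102^2 = 10404 ≡ 16
s^32 ≡ 16^2 = 256
s^64 ≡ 256^2 = 65536 ≡ 240
89 = 64 + 16 + 8 + 1, so s^89 ≡ 240·16·102·338 ≡ 200 (mod 371)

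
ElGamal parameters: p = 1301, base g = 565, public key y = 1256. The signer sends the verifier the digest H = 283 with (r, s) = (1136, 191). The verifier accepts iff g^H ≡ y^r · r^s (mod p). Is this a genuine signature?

genuine

Left side g^H mod p:
565^2 = 319225 ≡ 480
565^4 ≡ 480^2 = 230400 ≡ 123
565^8 ≡ 123^2 = 15129 ≡ 818
565^16 ≡ 818^2 = 669124 ≡ 410
565^32 ≡ 410^2 = 168100 ≡ 271
565^64 ≡ 271^2 = 73441 ≡ 585
565^128 ≡ 585^2 = 342225 ≡ 62
565^256 ≡ 62^2 = 3844 ≡ 1242
283 = 256 + 16 + 8 + 2 + 1, so 565^283 ≡ 1242·410·818·480·565 ≡ 621 (mod 1301)
Right side y^r · r^s mod p:
1256^2 = 1577536 ≡ 724
1256^4 ≡ 724^2 = 524176 ≡ 1174
1256^8 ≡ 1174^2 = 1378276 ≡ 517
1256^16 ≡ 517^2 = 267289 ≡ 584
1256^32 ≡ 584^2 = 341056 ≡ 194
1256^64 ≡ 194^2 = 37636 ≡ 1208
1256^128 ≡ 1208^2 = 1459264 ≡ 843
1256^256 ≡ 843^2 = 710649 ≡ 303
1256^512 ≡ 303^2 = 91809 ≡ 739
1256^1024 ≡ 739^2 = 546121 ≡ 1002
1136 = 1024 + 64 + 32 + 16, so 1256^1136 ≡ 1002·1208·194·584 ≡ 934 (mod 1301)
1136^2 = 1290496 ≡ 1205
1136^4 ≡ 1205^2 = 1452025 ≡ 109
1136^8 ≡ 109^2 = 11881 ≡ 172
1136^16 ≡ 172^2 = 29584 ≡ 962
1136^32 ≡ 962^2 = 925444 ≡ 433
1136^64 ≡ 433^2 = 187489 ≡ 145
1136^128 ≡ 145^2 = 21025 ≡ 209
191 = 128 + 32 + 16 + 8 + 4 + 2 + 1, so 1136^191 ≡ 209·433·962·172·109·1205·1136 ≡ 250 (mod 1301)
934·250 = 233500 ≡ 621 (mod 1301)
621 ≡ 621 (mod 1301), so the signature is genuine.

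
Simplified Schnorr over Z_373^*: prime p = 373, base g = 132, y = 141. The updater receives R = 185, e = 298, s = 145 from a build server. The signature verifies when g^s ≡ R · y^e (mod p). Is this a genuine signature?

genuine

g^s mod p:
132^2 = 17424 ≡ 266
132^4 ≡ 266^2 = 70756 ≡ 259
132^8 ≡ 259^2 = 67081 ≡ 314
132^16 ≡ 314^2 = 98596 ≡ 124
132^32 ≡ 124^2 = 15376 ≡ 83
132^64 ≡ 83^2 = 6889 ≡ 175
132^128 ≡ 175^2 = 30625 ≡ 39
145 = 128 + 16 + 1, so 132^145 ≡ 39·124·132 ≡ 149 (mod 373)
R · y^e mod p:
141^2 = 19881 ≡ 112
141^4 ≡ 112^2 = 12544 ≡ 235
141^8 ≡ 235^2 = 55225 ≡ 21
141^16 ≡ 21^2 = 441 ≡ 68
141^32 ≡ 68^2 = 4624 ≡ 148
141^64 ≡ 148^2 = 21904 ≡ 270
141^128 ≡ 270^2 = 72900 ≡ 165
141^256 ≡ 165^2 = 27225 ≡ 369
298 = 256 + 32 + 8 + 2, so 141^298 ≡ 369·148·21·112 ≡ 25 (mod 373)
185·25 = 4625 ≡ 149 (mod 373)
149 ≡ 149 (mod 373); signature holds.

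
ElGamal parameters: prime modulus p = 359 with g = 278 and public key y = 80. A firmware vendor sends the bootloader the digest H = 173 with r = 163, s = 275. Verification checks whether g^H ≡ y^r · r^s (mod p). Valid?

yes

Left side g^H mod p:
278^2 = 77284 ≡ 99
278^4 ≡ 99^2 = 9801 ≡ 108
278^8 ≡ 108^2 = 11664 ≡ 176
278^16 ≡ 176^2 = 30976 ≡ 102
278^32 ≡ 102^2 = 10404 ≡ 352
278^64 ≡ 352^2 = 123904 ≡ 49
278^128 ≡ 49^2 = 2401 ≡ 247
173 = 128 + 32 + 8 + 4 + 1, so 278^173 ≡ 247·352·176·108·278 ≡ 336 (mod 359)
Right side y^r · r^s mod p:
80^2 = 6400 ≡ 297
80^4 ≡ 297^2 = 88209 ≡ 254
80^8 ≡ 254^2 = 64516 ≡ 255
80^16 ≡ 255^2 = 65025 ≡ 46
80^32 ≡ 46^2 = 2116 ≡ 321
80^64 ≡ 321^2 = 103041 ≡ 8
80^128 ≡ 8^2 = 64
163 = 128 + 32 + 2 + 1, so 80^163 ≡ 64·321·297·80 ≡ 320 (mod 359)
163^2 = 26569 ≡ 3
163^4 ≡ 3^2 = 9
163^8 ≡ 9^2 = 81
163^16 ≡ 81^2 = 6561 ≡ 99
163^32 ≡ 99^2 = 9801 ≡ 108
163^64 ≡ 108^2 = 11664 ≡ 176
163^128 ≡ 176^2 = 30976 ≡ 102
163^256 ≡ 102^2 = 10404 ≡ 352
275 = 256 + 16 + 2 + 1, so 163^275 ≡ 352·99·3·163 ≡ 19 (mod 359)
320·19 = 6080 ≡ 336 (mod 359)
336 ≡ 336 (mod 359), so the signature is genuine.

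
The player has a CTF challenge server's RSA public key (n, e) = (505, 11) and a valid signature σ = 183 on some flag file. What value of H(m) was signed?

367

σ^2 ≡ 183^2 = 33489 ≡ 159
σ^4 ≡ 159^2 = 25281 ≡ 31
σ^8 ≡ 31^2 = 961 ≡ 456
11 = 8 + 2 + 1, so σ^11 ≡ 456·159·183 ≡ 367 (mod 505)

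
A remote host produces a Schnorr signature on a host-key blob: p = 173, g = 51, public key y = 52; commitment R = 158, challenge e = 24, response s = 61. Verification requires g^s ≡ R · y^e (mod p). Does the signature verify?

does not verify

g^s mod p:
Squares mod 173: 51^1≡51, 51^2≡6, 51^4≡36, 51^8≡85, 51^16≡132, 51^32≡124
61 = 32 + 16 + 8 + 4 + 1, so 51^61 ≡ 124·132·85·36·51 ≡ 100 (mod 173)
R · y^e mod p:
Squares mod 173: 52^1≡52, 52^2≡109, 52^4≡117, 52^8≡22, 52^16≡138
24 = 16 + 8, so 52^24 ≡ 138·22 ≡ 95 (mod 173)
158·95 = 15010 ≡ 132 (mod 173)
100 ≠ 132; the check fails.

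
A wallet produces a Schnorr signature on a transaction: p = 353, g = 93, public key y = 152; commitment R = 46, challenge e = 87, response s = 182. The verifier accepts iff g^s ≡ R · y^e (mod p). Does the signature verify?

does not verify

g^s mod p:
Squares mod 353: 93^1≡93, 93^2≡177, 93^4≡265, 93^8≡331, 93^16≡131, 93^32≡217, 93^64≡140, 93^128≡185
182 = 128 + 32 + 16 + 4 + 2, so 93^182 ≡ 185·217·131·265·177 ≡ 309 (mod 353)
R · y^e mod p:
Squares mod 353: 152^1≡152, 152^2≡159, 152^4≡218, 152^8≡222, 152^16≡217, 152^32≡140, 152^64≡185
87 = 64 + 16 + 4 + 2 + 1, so 152^87 ≡ 185·217·218·159·152 ≡ 281 (mod 353)
46·281 = 12926 ≡ 218 (mod 353)
309 ≠ 218; the check fails.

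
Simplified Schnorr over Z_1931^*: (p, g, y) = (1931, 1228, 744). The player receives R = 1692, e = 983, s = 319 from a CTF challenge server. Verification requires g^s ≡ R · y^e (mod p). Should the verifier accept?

g^s mod p:
1228^2 = 1507984 ≡ 1804
1228^4 ≡ 1804^2 = 3254416 ≡ 681
1228^8 ≡ 681^2 = 463761 ≡ 321
1228^16 ≡ 321^2 = 103041 ≡ 698
1228^32 ≡ 698^2 = 487204 ≡ 592
1228^64 ≡ 592^2 = 350464 ≡ 953
1228^128 ≡ 953^2 = 908209 ≡ 639
1228^256 ≡ 639^2 = 408321 ≡ 880
319 = 256 + 32 + 16 + 8 + 4 + 2 + 1, so 1228^319 ≡ 880·592·698·321·681·1804·1228 ≡ 142 (mod 1931)
R · y^e mod p:
744^2 = 553536 ≡ 1270
744^4 ≡ 1270^2 = 1612900 ≡ 515
744^8 ≡ 515^2 = 265225 ≡ 678
744^16 ≡ 678^2 = 459684 ≡ 106
744^32 ≡ 106^2 = 11236 ≡ 1581
744^64 ≡ 1581^2 = 2499561 ≡ 847
744^128 ≡ 847^2 = 717409 ≡ 1008
744^256 ≡ 1008^2 = 1016064 ≡ 358
744^512 ≡ 358^2 = 128164 ≡ 718
983 = 512 + 256 + 128 + 64 + 16 + 4 + 2 + 1, so 744^983 ≡ 718·358·1008·847·106·515·1270·744 ≡ 1381 (mod 1931)
1692·1381 = 2336652 ≡ 142 (mod 1931)
142 ≡ 142 (mod 1931); signature holds.

accept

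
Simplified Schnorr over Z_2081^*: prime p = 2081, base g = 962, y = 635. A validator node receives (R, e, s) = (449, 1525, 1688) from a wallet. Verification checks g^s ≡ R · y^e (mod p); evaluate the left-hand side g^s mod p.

962^2 = 925444 ≡ 1480
962^4 ≡ 1480^2 = 2190400 ≡ 1188
962^8 ≡ 1188^2 = 1411344 ≡ 426
962^16 ≡ 426^2 = 181476 ≡ 429
962^32 ≡ 429^2 = 184041 ≡ 913
962^64 ≡ 913^2 = 833569 ≡ 1169
962^128 ≡ 1169^2 = 1366561 ≡ 1425
962^256 ≡ 1425^2 = 2030625 ≡ 1650
962^512 ≡ 1650^2 = 2722500 ≡ 552
962^1024 ≡ 552^2 = 304704 ≡ 878
1688 = 1024 + 512 + 128 + 16 + 8, so 962^1688 ≡ 878·552·1425·429·426 ≡ 656 (mod 2081)

656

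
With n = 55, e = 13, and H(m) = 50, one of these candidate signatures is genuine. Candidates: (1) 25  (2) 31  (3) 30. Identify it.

3

Candidate 1: Squares mod 55: 25^1≡25, 25^2≡20, 25^4≡15, 25^8≡5; 13 = 8 + 4 + 1, so 25^13 ≡ 5·15·25 ≡ 5 (mod 55)
Candidate 2: Squares mod 55: 31^1≡31, 31^2≡26, 31^4≡16, 31^8≡36; 13 = 8 + 4 + 1, so 31^13 ≡ 36·16·31 ≡ 36 (mod 55)
Candidate 3: Squares mod 55: 30^1≡30, 30^2≡20, 30^4≡15, 30^8≡5; 13 = 8 + 4 + 1, so 30^13 ≡ 5·15·30 ≡ 50 (mod 55)
  → matches H(m) = 50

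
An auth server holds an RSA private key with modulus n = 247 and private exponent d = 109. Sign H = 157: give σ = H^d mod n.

157

H^2 ≡ 157^2 = 24649 ≡ 196
H^4 ≡ 196^2 = 38416 ≡ 131
H^8 ≡ 131^2 = 17161 ≡ 118
H^16 ≡ 118^2 = 13924 ≡ 92
H^32 ≡ 92^2 = 8464 ≡ 66
H^64 ≡ 66^2 = 4356 ≡ 157
109 = 64 + 32 + 8 + 4 + 1, so H^109 ≡ 157·66·118·131·157 ≡ 157 (mod 247)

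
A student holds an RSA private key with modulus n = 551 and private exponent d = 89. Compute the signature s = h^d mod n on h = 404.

403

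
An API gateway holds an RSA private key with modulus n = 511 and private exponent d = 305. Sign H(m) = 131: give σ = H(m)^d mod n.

31

(H(m))^305 mod 511 = 31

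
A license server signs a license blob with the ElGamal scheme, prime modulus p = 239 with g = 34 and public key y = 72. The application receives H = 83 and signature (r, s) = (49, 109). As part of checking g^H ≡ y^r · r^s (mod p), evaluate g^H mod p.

34^2 = 1156 ≡ 200
34^4 ≡ 200^2 = 40000 ≡ 87
34^8 ≡ 87^2 = 7569 ≡ 160
34^16 ≡ 160^2 = 25600 ≡ 27
34^32 ≡ 27^2 = 729 ≡ 12
34^64 ≡ 12^2 = 144
83 = 64 + 16 + 2 + 1, so 34^83 ≡ 144·27·200·34 ≡ 220 (mod 239)

220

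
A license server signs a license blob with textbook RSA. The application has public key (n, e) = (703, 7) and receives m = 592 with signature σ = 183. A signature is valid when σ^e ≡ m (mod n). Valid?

no

Squares mod 703: σ^1≡183, σ^2≡448, σ^4≡349
7 = 4 + 2 + 1, so σ^7 ≡ 349·448·183 ≡ 316 (mod 703)
The recovered value 316 does not match the digest 592.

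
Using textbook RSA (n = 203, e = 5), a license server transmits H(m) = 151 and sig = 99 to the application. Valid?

no

sig^5 mod 203 = 99
sig^5 mod 203 = 99, but H(m) = 151.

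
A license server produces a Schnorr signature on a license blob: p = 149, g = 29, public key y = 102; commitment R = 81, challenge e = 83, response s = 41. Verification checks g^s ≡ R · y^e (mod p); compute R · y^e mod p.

102^2 = 10404 ≡ 123
102^4 ≡ 123^2 = 15129 ≡ 80
102^8 ≡ 80^2 = 6400 ≡ 142
102^16 ≡ 142^2 = 20164 ≡ 49
102^32 ≡ 49^2 = 2401 ≡ 17
102^64 ≡ 17^2 = 289 ≡ 140
83 = 64 + 16 + 2 + 1, so 102^83 ≡ 140·49·123·102 ≡ 31 (mod 149)
R · y^e ≡ 81·31 = 2511 ≡ 127 (mod 149)

127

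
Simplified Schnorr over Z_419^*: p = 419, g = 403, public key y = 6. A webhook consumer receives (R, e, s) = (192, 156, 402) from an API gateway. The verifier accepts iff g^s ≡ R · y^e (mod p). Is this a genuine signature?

g^s mod p:
403^2 = 162409 ≡ 256
403^4 ≡ 256^2 = 65536 ≡ 172
403^8 ≡ 172^2 = 29584 ≡ 254
403^16 ≡ 254^2 = 64516 ≡ 409
403^32 ≡ 409^2 = 167281 ≡ 100
403^64 ≡ 100^2 = 10000 ≡ 363
403^128 ≡ 363^2 = 131769 ≡ 203
403^256 ≡ 203^2 = 41209 ≡ 147
402 = 256 + 128 + 16 + 2, so 403^402 ≡ 147·203·409·256 ≡ 377 (mod 419)
R · y^e mod p:
6^2 = 36
6^4 ≡ 36^2 = 1296 ≡ 39
6^8 ≡ 39^2 = 1521 ≡ 264
6^16 ≡ 264^2 = 69696 ≡ 142
6^32 ≡ 142^2 = 20164 ≡ 52
6^64 ≡ 52^2 = 2704 ≡ 190
6^128 ≡ 190^2 = 36100 ≡ 66
156 = 128 + 16 + 8 + 4, so 6^156 ≡ 66·142·264·39 ≡ 88 (mod 419)
192·88 = 16896 ≡ 136 (mod 419)
377 ≠ 136; the check fails.

forged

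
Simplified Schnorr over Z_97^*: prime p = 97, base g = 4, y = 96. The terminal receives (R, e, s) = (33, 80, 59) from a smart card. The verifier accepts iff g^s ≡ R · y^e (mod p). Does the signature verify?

g^s mod p:
4^2 = 16
4^4 ≡ 16^2 = 256 ≡ 62
4^8 ≡ 62^2 = 3844 ≡ 61
4^16 ≡ 61^2 = 3721 ≡ 35
4^32 ≡ 35^2 = 1225 ≡ 61
59 = 32 + 16 + 8 + 2 + 1, so 4^59 ≡ 61·35·61·16·4 ≡ 24 (mod 97)
R · y^e mod p:
96^2 = 9216 ≡ 1
96^4 ≡ 1^2 = 1
96^8 ≡ 1^2 = 1
96^16 ≡ 1^2 = 1
96^32 ≡ 1^2 = 1
96^64 ≡ 1^2 = 1
80 = 64 + 16, so 96^80 ≡ 1·1 ≡ 1 (mod 97)
33·1 = 33 ≡ 33 (mod 97)
24 ≠ 33; the check fails.

does not verify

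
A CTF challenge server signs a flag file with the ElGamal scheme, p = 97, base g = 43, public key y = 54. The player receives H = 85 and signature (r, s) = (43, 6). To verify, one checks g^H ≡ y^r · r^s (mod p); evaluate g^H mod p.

54

43^2 = 1849 ≡ 6
43^4 ≡ 6^2 = 36
43^8 ≡ 36^2 = 1296 ≡ 35
43^16 ≡ 35^2 = 1225 ≡ 61
43^32 ≡ 61^2 = 3721 ≡ 35
43^64 ≡ 35^2 = 1225 ≡ 61
85 = 64 + 16 + 4 + 1, so 43^85 ≡ 61·61·36·43 ≡ 54 (mod 97)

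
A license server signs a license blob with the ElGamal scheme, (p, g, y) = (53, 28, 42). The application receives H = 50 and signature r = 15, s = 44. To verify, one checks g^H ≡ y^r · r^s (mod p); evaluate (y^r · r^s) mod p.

Squares mod 53: 42^1≡42, 42^2≡15, 42^4≡13, 42^8≡10
15 = 8 + 4 + 2 + 1, so 42^15 ≡ 10·13·15·42 ≡ 15 (mod 53)
Squares mod 53: 15^1≡15, 15^2≡13, 15^4≡10, 15^8≡47, 15^16≡36, 15^32≡24
44 = 32 + 8 + 4, so 15^44 ≡ 24·47·10 ≡ 44 (mod 53)
y^r · r^s ≡ 15·44 = 660 ≡ 24 (mod 53)

24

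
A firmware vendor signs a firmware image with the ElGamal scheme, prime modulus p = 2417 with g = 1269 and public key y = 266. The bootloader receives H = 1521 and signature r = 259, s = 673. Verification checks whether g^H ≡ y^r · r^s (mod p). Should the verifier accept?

accept

Left side g^H mod p:
1269^2 = 1610361 ≡ 639
1269^4 ≡ 639^2 = 408321 ≡ 2265
1269^8 ≡ 2265^2 = 5130225 ≡ 1351
1269^16 ≡ 1351^2 = 1825201 ≡ 366
1269^32 ≡ 366^2 = 133956 ≡ 1021
1269^64 ≡ 1021^2 = 1042441 ≡ 714
1269^128 ≡ 714^2 = 509796 ≡ 2226
1269^256 ≡ 2226^2 = 4955076 ≡ 226
1269^512 ≡ 226^2 = 51076 ≡ 319
1269^1024 ≡ 319^2 = 101761 ≡ 247
1521 = 1024 + 256 + 128 + 64 + 32 + 16 + 1, so 1269^1521 ≡ 247·226·2226·714·1021·366·1269 ≡ 1240 (mod 2417)
Right side y^r · r^s mod p:
266^2 = 70756 ≡ 663
266^4 ≡ 663^2 = 439569 ≡ 2092
266^8 ≡ 2092^2 = 4376464 ≡ 1694
266^16 ≡ 1694^2 = 2869636 ≡ 657
266^32 ≡ 657^2 = 431649 ≡ 1423
266^64 ≡ 1423^2 = 2024929 ≡ 1900
266^128 ≡ 1900^2 = 3610000 ≡ 1419
266^256 ≡ 1419^2 = 2013561 ≡ 200
259 = 256 + 2 + 1, so 266^259 ≡ 200·663·266 ≡ 319 (mod 2417)
259^2 = 67081 ≡ 1822
259^4 ≡ 1822^2 = 3319684 ≡ 1143
259^8 ≡ 1143^2 = 1306449 ≡ 1269
259^16 ≡ 1269^2 = 1610361 ≡ 639
259^32 ≡ 639^2 = 408321 ≡ 2265
259^64 ≡ 2265^2 = 5130225 ≡ 1351
259^128 ≡ 1351^2 = 1825201 ≡ 366
259^256 ≡ 366^2 = 133956 ≡ 1021
259^512 ≡ 1021^2 = 1042441 ≡ 714
673 = 512 + 128 + 32 + 1, so 259^673 ≡ 714·366·2265·259 ≡ 163 (mod 2417)
319·163 = 51997 ≡ 1240 (mod 2417)
1240 ≡ 1240 (mod 2417), so the signature is genuine.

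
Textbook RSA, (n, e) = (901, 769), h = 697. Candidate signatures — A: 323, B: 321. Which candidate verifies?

Candidate A: Squares mod 901: 323^1≡323, 323^2≡714, 323^4≡731, 323^8≡68, 323^16≡119, 323^32≡646, 323^64≡153, 323^128≡884, 323^256≡289, 323^512≡629; 769 = 512 + 256 + 1, so 323^769 ≡ 629·289·323 ≡ 697 (mod 901)
  → matches h = 697
Candidate B: Squares mod 901: 321^1≡321, 321^2≡327, 321^4≡611, 321^8≡307, 321^16≡545, 321^32≡596, 321^64≡222, 321^128≡630, 321^256≡460, 321^512≡766; 769 = 512 + 256 + 1, so 321^769 ≡ 766·460·321 ≡ 525 (mod 901)

A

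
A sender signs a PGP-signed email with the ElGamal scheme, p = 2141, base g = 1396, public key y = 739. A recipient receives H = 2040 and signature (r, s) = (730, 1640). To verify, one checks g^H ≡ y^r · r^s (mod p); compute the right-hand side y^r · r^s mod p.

739^2 = 546121 ≡ 166
739^4 ≡ 166^2 = 27556 ≡ 1864
739^8 ≡ 1864^2 = 3474496 ≡ 1794
739^16 ≡ 1794^2 = 3218436 ≡ 513
739^32 ≡ 513^2 = 263169 ≡ 1967
739^64 ≡ 1967^2 = 3869089 ≡ 302
739^128 ≡ 302^2 = 91204 ≡ 1282
739^256 ≡ 1282^2 = 1643524 ≡ 1377
739^512 ≡ 1377^2 = 1896129 ≡ 1344
730 = 512 + 128 + 64 + 16 + 8 + 2, so 739^730 ≡ 1344·1282·302·513·1794·166 ≡ 463 (mod 2141)
730^2 = 532900 ≡ 1932
730^4 ≡ 1932^2 = 3732624 ≡ 861
730^8 ≡ 861^2 = 741321 ≡ 535
730^16 ≡ 535^2 = 286225 ≡ 1472
730^32 ≡ 1472^2 = 2166784 ≡ 92
730^64 ≡ 92^2 = 8464 ≡ 2041
730^128 ≡ 2041^2 = 4165681 ≡ 1436
730^256 ≡ 1436^2 = 2062096 ≡ 313
730^512 ≡ 313^2 = 97969 ≡ 1624
730^1024 ≡ 1624^2 = 2637376 ≡ 1805
1640 = 1024 + 512 + 64 + 32 + 8, so 730^1640 ≡ 1805·1624·2041·92·535 ≡ 1308 (mod 2141)
y^r · r^s ≡ 463·1308 = 605604 ≡ 1842 (mod 2141)

1842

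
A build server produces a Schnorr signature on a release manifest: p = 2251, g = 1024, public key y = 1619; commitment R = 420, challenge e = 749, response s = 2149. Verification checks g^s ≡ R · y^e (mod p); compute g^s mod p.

384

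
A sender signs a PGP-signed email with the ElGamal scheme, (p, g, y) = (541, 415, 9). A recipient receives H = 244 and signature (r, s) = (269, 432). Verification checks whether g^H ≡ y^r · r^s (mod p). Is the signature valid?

Left side g^H mod p:
415^2 = 172225 ≡ 187
415^4 ≡ 187^2 = 34969 ≡ 345
415^8 ≡ 345^2 = 119025 ≡ 5
415^16 ≡ 5^2 = 25
415^32 ≡ 25^2 = 625 ≡ 84
415^64 ≡ 84^2 = 7056 ≡ 23
415^128 ≡ 23^2 = 529
244 = 128 + 64 + 32 + 16 + 4, so 415^244 ≡ 529·23·84·25·345 ≡ 256 (mod 541)
Right side y^r · r^s mod p:
9^2 = 81
9^4 ≡ 81^2 = 6561 ≡ 69
9^8 ≡ 69^2 = 4761 ≡ 433
9^16 ≡ 433^2 = 187489 ≡ 303
9^32 ≡ 303^2 = 91809 ≡ 380
9^64 ≡ 380^2 = 144400 ≡ 494
9^128 ≡ 494^2 = 244036 ≡ 45
9^256 ≡ 45^2 = 2025 ≡ 402
269 = 256 + 8 + 4 + 1, so 9^269 ≡ 402·433·69·9 ≡ 481 (mod 541)
269^2 = 72361 ≡ 408
269^4 ≡ 408^2 = 166464 ≡ 377
269^8 ≡ 377^2 = 142129 ≡ 387
269^16 ≡ 387^2 = 149769 ≡ 453
269^32 ≡ 453^2 = 205209 ≡ 170
269^64 ≡ 170^2 = 28900 ≡ 227
269^128 ≡ 227^2 = 51529 ≡ 134
269^256 ≡ 134^2 = 17956 ≡ 103
432 = 256 + 128 + 32 + 16, so 269^432 ≡ 103·134·170·453 ≡ 140 (mod 541)
481·140 = 67340 ≡ 256 (mod 541)
256 ≡ 256 (mod 541), so the signature is genuine.

valid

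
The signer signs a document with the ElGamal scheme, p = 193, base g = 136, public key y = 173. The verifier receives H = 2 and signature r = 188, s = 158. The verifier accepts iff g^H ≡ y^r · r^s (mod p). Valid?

yes

Left side g^H mod p:
136^2 = 18496 ≡ 161
Right side y^r · r^s mod p:
173^2 = 29929 ≡ 14
173^4 ≡ 14^2 = 196 ≡ 3
173^8 ≡ 3^2 = 9
173^16 ≡ 9^2 = 81
173^32 ≡ 81^2 = 6561 ≡ 192
173^64 ≡ 192^2 = 36864 ≡ 1
173^128 ≡ 1^2 = 1
188 = 128 + 32 + 16 + 8 + 4, so 173^188 ≡ 1·192·81·9·3 ≡ 129 (mod 193)
188^2 = 35344 ≡ 25
188^4 ≡ 25^2 = 625 ≡ 46
188^8 ≡ 46^2 = 2116 ≡ 186
188^16 ≡ 186^2 = 34596 ≡ 49
188^32 ≡ 49^2 = 2401 ≡ 85
188^64 ≡ 85^2 = 7225 ≡ 84
188^128 ≡ 84^2 = 7056 ≡ 108
158 = 128 + 16 + 8 + 4 + 2, so 188^158 ≡ 108·49·186·46·25 ≡ 97 (mod 193)
129·97 = 12513 ≡ 161 (mod 193)
161 ≡ 161 (mod 193), so the signature is genuine.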